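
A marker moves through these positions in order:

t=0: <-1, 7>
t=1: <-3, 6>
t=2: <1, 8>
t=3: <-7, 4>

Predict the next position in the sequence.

The jumps are <-2, -1>, <+4, +2>, <-8, -4> — a geometric progression with ratio -2.
step 4: <-7, 4> + <+16, +8> → <9, 12>

<9, 12>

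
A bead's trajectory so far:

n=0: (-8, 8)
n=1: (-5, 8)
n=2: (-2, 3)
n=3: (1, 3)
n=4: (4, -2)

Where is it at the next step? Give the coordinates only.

(7, -2)

Step-to-step displacements: (+3, +0), (+3, -5), (+3, +0), (+3, -5) — a repeating cycle of length 2.
step 5: apply (+3, +0) → (7, -2)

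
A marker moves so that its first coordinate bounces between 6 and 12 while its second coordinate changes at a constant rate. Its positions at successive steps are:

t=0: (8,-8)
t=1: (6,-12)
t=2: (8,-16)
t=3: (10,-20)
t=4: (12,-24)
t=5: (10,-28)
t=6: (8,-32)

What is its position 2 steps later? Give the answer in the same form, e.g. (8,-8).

The first coordinate reflects between 6 and 12, moving 2 per step.
  step 7: 8 → 6
  step 8: 6 → 8
The second coordinate changes by -4 each step: at step 8 it is -40.

(8,-40)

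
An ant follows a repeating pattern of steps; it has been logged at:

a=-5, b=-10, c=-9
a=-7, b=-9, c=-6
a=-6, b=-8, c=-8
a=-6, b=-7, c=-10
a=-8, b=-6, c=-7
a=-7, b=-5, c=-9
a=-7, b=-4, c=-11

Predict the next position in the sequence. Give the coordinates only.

The moves between consecutive positions are (-2, +1, +3), (+1, +1, -2), (+0, +1, -2), (-2, +1, +3), (+1, +1, -2), (+0, +1, -2); they repeat the 3-cycle [(-2, +1, +3), (+1, +1, -2), (+0, +1, -2)].
step 7: apply (-2, +1, +3) → a=-9, b=-3, c=-8

a=-9, b=-3, c=-8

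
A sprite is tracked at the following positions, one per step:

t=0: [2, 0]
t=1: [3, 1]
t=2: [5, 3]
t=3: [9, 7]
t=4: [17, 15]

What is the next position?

Consecutive displacements [+1, +1], [+2, +2], [+4, +4], [+8, +8] scale by a factor of 2 each step.
step 5: [17, 15] + [+16, +16] → [33, 31]

[33, 31]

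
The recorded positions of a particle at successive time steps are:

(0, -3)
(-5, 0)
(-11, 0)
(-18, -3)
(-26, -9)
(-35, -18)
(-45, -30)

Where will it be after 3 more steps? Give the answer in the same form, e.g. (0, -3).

(-81, -84)

Successive displacements: (-5, +3), (-6, +0), (-7, -3), (-8, -6), (-9, -9), (-10, -12) — each changes by (-1, -3).
step 7: (-45, -30) + (-11, -15) → (-56, -45)
step 8: (-56, -45) + (-12, -18) → (-68, -63)
step 9: (-68, -63) + (-13, -21) → (-81, -84)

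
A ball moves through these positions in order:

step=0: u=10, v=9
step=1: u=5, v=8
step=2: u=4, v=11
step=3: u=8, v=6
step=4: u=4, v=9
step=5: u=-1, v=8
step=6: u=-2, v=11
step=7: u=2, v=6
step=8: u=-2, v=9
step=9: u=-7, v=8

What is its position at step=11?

u=-4, v=6

Step-to-step displacements: (-5, -1), (-1, +3), (+4, -5), (-4, +3), (-5, -1), (-1, +3), (+4, -5), (-4, +3), (-5, -1) — a repeating cycle of length 4.
step 10: apply (-1, +3) → u=-8, v=11
step 11: apply (+4, -5) → u=-4, v=6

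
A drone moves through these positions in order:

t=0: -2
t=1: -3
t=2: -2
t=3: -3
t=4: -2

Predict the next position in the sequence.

Consecutive displacements -1, +1, -1, +1 scale by a factor of -1 each step.
step 5: -2 − 1 → -3

-3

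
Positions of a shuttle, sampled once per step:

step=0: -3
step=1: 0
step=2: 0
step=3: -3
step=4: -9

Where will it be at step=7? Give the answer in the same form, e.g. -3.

First differences are +3, +0, -3, -6; their common second difference is -3 (constant acceleration).
step 5: -9 − 9 → -18
step 6: -18 − 12 → -30
step 7: -30 − 15 → -45

-45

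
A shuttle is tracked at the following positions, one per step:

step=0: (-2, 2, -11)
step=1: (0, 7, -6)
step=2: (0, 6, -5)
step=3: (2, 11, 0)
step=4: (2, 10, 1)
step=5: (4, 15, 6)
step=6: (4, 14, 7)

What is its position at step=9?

(8, 23, 18)

Differencing gives (+2, +5, +5), (+0, -1, +1), (+2, +5, +5), (+0, -1, +1), (+2, +5, +5), (+0, -1, +1). This is the pattern (+2, +5, +5), (+0, -1, +1) repeated.
step 7: apply (+2, +5, +5) → (6, 19, 12)
step 8: apply (+0, -1, +1) → (6, 18, 13)
step 9: apply (+2, +5, +5) → (8, 23, 18)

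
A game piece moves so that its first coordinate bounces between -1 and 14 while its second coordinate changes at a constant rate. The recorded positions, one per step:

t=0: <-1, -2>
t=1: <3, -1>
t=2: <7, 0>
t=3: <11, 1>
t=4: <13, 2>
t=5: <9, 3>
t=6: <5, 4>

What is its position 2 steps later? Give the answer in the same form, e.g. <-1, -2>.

<1, 6>

The first coordinate travels 4 per step and bounces off the walls at -1 and 14.
  step 7: 5 → 1
  step 8: 1 → 1
The second coordinate changes by +1 each step: at step 8 it is 6.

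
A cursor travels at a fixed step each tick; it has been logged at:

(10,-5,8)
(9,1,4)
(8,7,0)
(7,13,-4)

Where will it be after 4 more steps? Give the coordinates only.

(3,37,-20)

The position changes by (-1,+6,-4) every step.
step 4: (7,13,-4) + (-1,+6,-4) → (6,19,-8)
step 5: (6,19,-8) + (-1,+6,-4) → (5,25,-12)
step 6: (5,25,-12) + (-1,+6,-4) → (4,31,-16)
step 7: (4,31,-16) + (-1,+6,-4) → (3,37,-20)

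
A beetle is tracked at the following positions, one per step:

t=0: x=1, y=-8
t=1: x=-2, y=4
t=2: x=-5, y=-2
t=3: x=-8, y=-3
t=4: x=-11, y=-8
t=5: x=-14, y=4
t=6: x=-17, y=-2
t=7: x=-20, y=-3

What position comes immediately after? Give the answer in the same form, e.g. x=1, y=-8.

X: linear, -3 per step → -23 at step 8.
Y: cycles through -8, 4, -2, -3 every 4 steps. Step 8 lands at position 0 of the cycle → -8.

x=-23, y=-8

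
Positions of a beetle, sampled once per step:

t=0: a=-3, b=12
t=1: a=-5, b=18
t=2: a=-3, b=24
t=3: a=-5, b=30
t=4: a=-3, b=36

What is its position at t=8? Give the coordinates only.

a=-3, b=60

A: cycles through -3, -5 every 2 steps. Step 8 lands at position 0 of the cycle → -3.
B: linear, +6 per step → 60 at step 8.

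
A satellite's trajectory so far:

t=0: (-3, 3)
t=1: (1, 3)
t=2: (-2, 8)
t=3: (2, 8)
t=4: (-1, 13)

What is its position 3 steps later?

Step-to-step displacements: (+4, +0), (-3, +5), (+4, +0), (-3, +5) — a repeating cycle of length 2.
step 5: apply (+4, +0) → (3, 13)
step 6: apply (-3, +5) → (0, 18)
step 7: apply (+4, +0) → (4, 18)

(4, 18)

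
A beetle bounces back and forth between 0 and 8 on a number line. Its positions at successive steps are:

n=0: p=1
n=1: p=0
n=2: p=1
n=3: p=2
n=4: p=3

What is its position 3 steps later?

p=6

The value travels 1 per step and bounces off the walls at 0 and 8.
  step 5: 3 → 4
  step 6: 4 → 5
  step 7: 5 → 6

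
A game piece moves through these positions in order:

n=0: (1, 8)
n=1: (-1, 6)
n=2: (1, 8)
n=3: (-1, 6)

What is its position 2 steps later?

(-1, 6)

Consecutive displacements (-2, -2), (+2, +2), (-2, -2) scale by a factor of -1 each step.
step 4: (-1, 6) + (+2, +2) → (1, 8)
step 5: (1, 8) + (-2, -2) → (-1, 6)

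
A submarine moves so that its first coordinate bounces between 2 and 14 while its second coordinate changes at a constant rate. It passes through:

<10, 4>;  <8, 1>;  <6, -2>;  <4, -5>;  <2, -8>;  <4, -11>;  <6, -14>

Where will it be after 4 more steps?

<14, -26>

The first coordinate reflects between 2 and 14, moving 2 per step.
  step 7: 6 → 8
  step 8: 8 → 10
  step 9: 10 → 12
  step 10: 12 → 14
The second coordinate changes by -3 each step: at step 10 it is -26.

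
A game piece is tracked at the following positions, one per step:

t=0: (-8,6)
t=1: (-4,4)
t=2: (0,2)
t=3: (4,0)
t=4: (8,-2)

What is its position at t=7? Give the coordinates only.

The position changes by (+4,-2) every step.
step 5: (8,-2) + (+4,-2) → (12,-4)
step 6: (12,-4) + (+4,-2) → (16,-6)
step 7: (16,-6) + (+4,-2) → (20,-8)

(20,-8)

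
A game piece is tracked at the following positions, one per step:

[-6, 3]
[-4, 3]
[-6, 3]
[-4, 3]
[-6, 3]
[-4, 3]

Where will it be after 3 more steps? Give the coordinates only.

[-6, 3]

Step-to-step displacements: [+2, +0], [-2, +0], [+2, +0], [-2, +0], [+2, +0] — a repeating cycle of length 2.
step 6: apply [-2, +0] → [-6, 3]
step 7: apply [+2, +0] → [-4, 3]
step 8: apply [-2, +0] → [-6, 3]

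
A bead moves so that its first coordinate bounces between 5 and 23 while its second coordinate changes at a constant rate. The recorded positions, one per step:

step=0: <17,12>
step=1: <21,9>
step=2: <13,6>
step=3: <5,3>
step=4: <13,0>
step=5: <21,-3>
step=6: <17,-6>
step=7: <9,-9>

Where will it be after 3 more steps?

<21,-18>

The first coordinate travels 8 per step and bounces off the walls at 5 and 23.
  step 8: 9 → 9
  step 9: 9 → 17
  step 10: 17 → 21
The second coordinate changes by -3 each step: at step 10 it is -18.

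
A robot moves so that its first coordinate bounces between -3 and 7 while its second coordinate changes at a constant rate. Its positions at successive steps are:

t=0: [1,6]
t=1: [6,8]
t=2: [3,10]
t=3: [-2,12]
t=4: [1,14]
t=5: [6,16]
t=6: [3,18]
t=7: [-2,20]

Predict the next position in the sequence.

[1,22]

The first coordinate reflects between -3 and 7, moving 5 per step.
  step 8: -2 → 1
The second coordinate changes by +2 each step: at step 8 it is 22.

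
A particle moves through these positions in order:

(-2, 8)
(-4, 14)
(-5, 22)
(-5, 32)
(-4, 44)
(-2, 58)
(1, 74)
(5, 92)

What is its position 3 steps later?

Taking differences between consecutive positions: (-2, +6), (-1, +8), (+0, +10), (+1, +12), (+2, +14), (+3, +16), (+4, +18). These grow by (+1, +2) each step.
step 8: (5, 92) + (+5, +20) → (10, 112)
step 9: (10, 112) + (+6, +22) → (16, 134)
step 10: (16, 134) + (+7, +24) → (23, 158)

(23, 158)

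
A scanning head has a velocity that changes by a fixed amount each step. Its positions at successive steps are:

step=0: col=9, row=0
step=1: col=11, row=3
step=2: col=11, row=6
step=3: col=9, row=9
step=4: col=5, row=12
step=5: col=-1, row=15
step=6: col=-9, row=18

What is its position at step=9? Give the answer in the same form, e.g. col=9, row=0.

First differences are (+2, +3), (+0, +3), (-2, +3), (-4, +3), (-6, +3), (-8, +3); their common second difference is (-2, +0) (constant acceleration).
step 7: col=-9, row=18 + (-10, +3) → col=-19, row=21
step 8: col=-19, row=21 + (-12, +3) → col=-31, row=24
step 9: col=-31, row=24 + (-14, +3) → col=-45, row=27

col=-45, row=27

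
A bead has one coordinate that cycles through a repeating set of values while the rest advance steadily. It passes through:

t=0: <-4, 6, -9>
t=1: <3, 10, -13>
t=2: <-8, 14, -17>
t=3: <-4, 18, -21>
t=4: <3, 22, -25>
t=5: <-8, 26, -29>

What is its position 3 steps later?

<-8, 38, -41>

The first coordinate repeats the cycle [-4, 3, -8] with period 3; step 8 mod 3 = 2, giving -8.
The second coordinate changes by +4 each step, so at step 8 it is 6 + 8·(4) = 38.
The third coordinate changes by -4 each step, so at step 8 it is -9 + 8·(-4) = -41.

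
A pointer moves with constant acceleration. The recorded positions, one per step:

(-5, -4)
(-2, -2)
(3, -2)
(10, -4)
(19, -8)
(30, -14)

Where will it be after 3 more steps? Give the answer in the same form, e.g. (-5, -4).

(75, -44)

Taking differences between consecutive positions: (+3, +2), (+5, +0), (+7, -2), (+9, -4), (+11, -6). These grow by (+2, -2) each step.
step 6: (30, -14) + (+13, -8) → (43, -22)
step 7: (43, -22) + (+15, -10) → (58, -32)
step 8: (58, -32) + (+17, -12) → (75, -44)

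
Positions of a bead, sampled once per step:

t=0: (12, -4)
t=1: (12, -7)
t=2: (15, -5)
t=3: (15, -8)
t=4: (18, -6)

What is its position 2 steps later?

(21, -7)

Step-to-step displacements: (+0, -3), (+3, +2), (+0, -3), (+3, +2) — a repeating cycle of length 2.
step 5: apply (+0, -3) → (18, -9)
step 6: apply (+3, +2) → (21, -7)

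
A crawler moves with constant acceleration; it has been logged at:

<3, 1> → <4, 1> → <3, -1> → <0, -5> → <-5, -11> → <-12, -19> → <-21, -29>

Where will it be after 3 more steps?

<-60, -71>

Taking differences between consecutive positions: <+1, +0>, <-1, -2>, <-3, -4>, <-5, -6>, <-7, -8>, <-9, -10>. These grow by <-2, -2> each step.
step 7: <-21, -29> + <-11, -12> → <-32, -41>
step 8: <-32, -41> + <-13, -14> → <-45, -55>
step 9: <-45, -55> + <-15, -16> → <-60, -71>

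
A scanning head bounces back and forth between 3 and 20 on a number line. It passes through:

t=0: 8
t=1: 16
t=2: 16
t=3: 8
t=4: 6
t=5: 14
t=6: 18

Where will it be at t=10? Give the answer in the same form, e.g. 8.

20

The value reflects between 3 and 20, moving 8 per step.
  step 7: 18 → 10
  step 8: 10 → 4
  step 9: 4 → 12
  step 10: 12 → 20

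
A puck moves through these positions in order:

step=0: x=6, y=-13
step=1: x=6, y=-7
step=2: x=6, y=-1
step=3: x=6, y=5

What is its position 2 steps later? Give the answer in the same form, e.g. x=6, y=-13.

x=6, y=17

The position changes by (+0, +6) every step.
step 4: x=6, y=5 + (+0, +6) → x=6, y=11
step 5: x=6, y=11 + (+0, +6) → x=6, y=17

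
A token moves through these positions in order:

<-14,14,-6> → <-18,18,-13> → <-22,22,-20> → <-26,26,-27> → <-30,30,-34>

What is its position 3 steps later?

Constant displacement of <-4,+4,-7> per step.
step 5: <-30,30,-34> + <-4,+4,-7> → <-34,34,-41>
step 6: <-34,34,-41> + <-4,+4,-7> → <-38,38,-48>
step 7: <-38,38,-48> + <-4,+4,-7> → <-42,42,-55>

<-42,42,-55>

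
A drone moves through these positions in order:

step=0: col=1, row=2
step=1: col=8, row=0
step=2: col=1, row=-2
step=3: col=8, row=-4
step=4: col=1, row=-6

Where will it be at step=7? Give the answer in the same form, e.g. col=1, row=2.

Col: cycles through 1, 8 every 2 steps. Step 7 lands at position 1 of the cycle → 8.
Row: linear, -2 per step → -12 at step 7.

col=8, row=-12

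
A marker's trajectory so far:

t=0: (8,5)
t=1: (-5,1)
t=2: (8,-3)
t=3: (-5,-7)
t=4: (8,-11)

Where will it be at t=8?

(8,-27)

First: cycles through 8, -5 every 2 steps. Step 8 lands at position 0 of the cycle → 8.
Second: linear, -4 per step → -27 at step 8.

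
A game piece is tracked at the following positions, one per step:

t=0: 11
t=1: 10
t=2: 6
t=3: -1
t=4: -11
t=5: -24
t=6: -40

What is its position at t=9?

Successive displacements: -1, -4, -7, -10, -13, -16 — each changes by -3.
step 7: -40 − 19 → -59
step 8: -59 − 22 → -81
step 9: -81 − 25 → -106

-106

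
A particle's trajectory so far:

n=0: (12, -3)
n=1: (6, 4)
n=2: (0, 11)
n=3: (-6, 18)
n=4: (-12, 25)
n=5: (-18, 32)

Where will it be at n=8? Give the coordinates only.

(-36, 53)

Each step adds (-6, +7) to the position.
step 6: (-18, 32) + (-6, +7) → (-24, 39)
step 7: (-24, 39) + (-6, +7) → (-30, 46)
step 8: (-30, 46) + (-6, +7) → (-36, 53)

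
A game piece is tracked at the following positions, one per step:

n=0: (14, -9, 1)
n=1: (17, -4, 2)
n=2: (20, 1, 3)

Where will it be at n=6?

(32, 21, 7)

Each step adds (+3, +5, +1) to the position.
step 3: (20, 1, 3) + (+3, +5, +1) → (23, 6, 4)
step 4: (23, 6, 4) + (+3, +5, +1) → (26, 11, 5)
step 5: (26, 11, 5) + (+3, +5, +1) → (29, 16, 6)
step 6: (29, 16, 6) + (+3, +5, +1) → (32, 21, 7)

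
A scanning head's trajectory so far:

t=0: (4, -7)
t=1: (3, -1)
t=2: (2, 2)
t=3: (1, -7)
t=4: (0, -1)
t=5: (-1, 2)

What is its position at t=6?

(-2, -7)

First: linear, -1 per step → -2 at step 6.
Second: cycles through -7, -1, 2 every 3 steps. Step 6 lands at position 0 of the cycle → -7.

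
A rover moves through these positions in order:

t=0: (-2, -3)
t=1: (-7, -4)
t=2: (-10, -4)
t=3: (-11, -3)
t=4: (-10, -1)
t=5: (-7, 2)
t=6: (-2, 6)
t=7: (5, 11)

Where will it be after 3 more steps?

Taking differences between consecutive positions: (-5, -1), (-3, +0), (-1, +1), (+1, +2), (+3, +3), (+5, +4), (+7, +5). These grow by (+2, +1) each step.
step 8: (5, 11) + (+9, +6) → (14, 17)
step 9: (14, 17) + (+11, +7) → (25, 24)
step 10: (25, 24) + (+13, +8) → (38, 32)

(38, 32)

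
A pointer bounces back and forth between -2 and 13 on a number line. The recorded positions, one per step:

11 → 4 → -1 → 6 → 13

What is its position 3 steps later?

The value travels 7 per step and bounces off the walls at -2 and 13.
  step 5: 13 → 6
  step 6: 6 → -1
  step 7: -1 → 4

4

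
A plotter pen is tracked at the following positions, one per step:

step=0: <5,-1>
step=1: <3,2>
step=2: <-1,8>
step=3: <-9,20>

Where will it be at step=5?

<-57,92>

The jumps are <-2,+3>, <-4,+6>, <-8,+12> — a geometric progression with ratio 2.
step 4: <-9,20> + <-16,+24> → <-25,44>
step 5: <-25,44> + <-32,+48> → <-57,92>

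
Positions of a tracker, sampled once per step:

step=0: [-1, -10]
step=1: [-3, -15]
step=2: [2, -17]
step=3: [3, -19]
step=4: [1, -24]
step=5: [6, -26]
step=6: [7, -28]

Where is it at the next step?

The moves between consecutive positions are [-2, -5], [+5, -2], [+1, -2], [-2, -5], [+5, -2], [+1, -2]; they repeat the 3-cycle [[-2, -5], [+5, -2], [+1, -2]].
step 7: apply [-2, -5] → [5, -33]

[5, -33]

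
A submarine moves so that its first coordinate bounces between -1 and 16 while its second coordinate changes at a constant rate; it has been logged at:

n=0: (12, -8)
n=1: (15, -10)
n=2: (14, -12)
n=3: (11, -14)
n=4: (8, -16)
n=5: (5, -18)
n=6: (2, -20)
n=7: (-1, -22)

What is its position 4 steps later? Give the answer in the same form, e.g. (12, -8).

(11, -30)

The first coordinate travels 3 per step and bounces off the walls at -1 and 16.
  step 8: -1 → 2
  step 9: 2 → 5
  step 10: 5 → 8
  step 11: 8 → 11
The second coordinate changes by -2 each step: at step 11 it is -30.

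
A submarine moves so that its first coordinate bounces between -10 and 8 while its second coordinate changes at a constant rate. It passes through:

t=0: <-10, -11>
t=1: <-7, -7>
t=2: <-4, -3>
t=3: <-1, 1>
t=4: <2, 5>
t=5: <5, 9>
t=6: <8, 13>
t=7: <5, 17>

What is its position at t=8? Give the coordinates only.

The first coordinate travels 3 per step and bounces off the walls at -10 and 8.
  step 8: 5 → 2
The second coordinate changes by +4 each step: at step 8 it is 21.

<2, 21>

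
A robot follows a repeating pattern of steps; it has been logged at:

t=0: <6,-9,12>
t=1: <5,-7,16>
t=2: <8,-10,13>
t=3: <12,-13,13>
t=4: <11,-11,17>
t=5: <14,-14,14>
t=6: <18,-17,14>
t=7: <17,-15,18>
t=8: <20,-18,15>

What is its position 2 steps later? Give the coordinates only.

<23,-19,19>

Differencing gives <-1,+2,+4>, <+3,-3,-3>, <+4,-3,+0>, <-1,+2,+4>, <+3,-3,-3>, <+4,-3,+0>, <-1,+2,+4>, <+3,-3,-3>. This is the pattern <-1,+2,+4>, <+3,-3,-3>, <+4,-3,+0> repeated.
step 9: apply <+4,-3,+0> → <24,-21,15>
step 10: apply <-1,+2,+4> → <23,-19,19>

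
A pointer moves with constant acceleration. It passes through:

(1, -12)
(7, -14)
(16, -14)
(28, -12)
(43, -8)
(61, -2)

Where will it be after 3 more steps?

Successive displacements: (+6, -2), (+9, +0), (+12, +2), (+15, +4), (+18, +6) — each changes by (+3, +2).
step 6: (61, -2) + (+21, +8) → (82, 6)
step 7: (82, 6) + (+24, +10) → (106, 16)
step 8: (106, 16) + (+27, +12) → (133, 28)

(133, 28)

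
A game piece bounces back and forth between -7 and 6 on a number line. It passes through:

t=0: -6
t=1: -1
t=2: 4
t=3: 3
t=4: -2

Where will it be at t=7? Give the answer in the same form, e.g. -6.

3

The value travels 5 per step and bounces off the walls at -7 and 6.
  step 5: -2 → -7
  step 6: -7 → -2
  step 7: -2 → 3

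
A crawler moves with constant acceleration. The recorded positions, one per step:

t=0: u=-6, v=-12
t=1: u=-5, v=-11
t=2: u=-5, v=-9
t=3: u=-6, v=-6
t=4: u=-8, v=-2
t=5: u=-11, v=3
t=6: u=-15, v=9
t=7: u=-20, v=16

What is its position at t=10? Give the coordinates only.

u=-41, v=43

First differences are (+1, +1), (+0, +2), (-1, +3), (-2, +4), (-3, +5), (-4, +6), (-5, +7); their common second difference is (-1, +1) (constant acceleration).
step 8: u=-20, v=16 + (-6, +8) → u=-26, v=24
step 9: u=-26, v=24 + (-7, +9) → u=-33, v=33
step 10: u=-33, v=33 + (-8, +10) → u=-41, v=43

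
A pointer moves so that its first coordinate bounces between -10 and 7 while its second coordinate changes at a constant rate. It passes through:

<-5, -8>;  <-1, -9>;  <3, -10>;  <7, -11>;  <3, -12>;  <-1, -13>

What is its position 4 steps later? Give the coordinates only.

<-3, -17>

The first coordinate reflects between -10 and 7, moving 4 per step.
  step 6: -1 → -5
  step 7: -5 → -9
  step 8: -9 → -7
  step 9: -7 → -3
The second coordinate changes by -1 each step: at step 9 it is -17.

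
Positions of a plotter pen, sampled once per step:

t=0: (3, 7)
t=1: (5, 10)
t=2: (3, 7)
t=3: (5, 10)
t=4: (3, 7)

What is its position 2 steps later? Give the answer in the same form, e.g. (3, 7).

(3, 7)

The jumps are (+2, +3), (-2, -3), (+2, +3), (-2, -3) — a geometric progression with ratio -1.
step 5: (3, 7) + (+2, +3) → (5, 10)
step 6: (5, 10) + (-2, -3) → (3, 7)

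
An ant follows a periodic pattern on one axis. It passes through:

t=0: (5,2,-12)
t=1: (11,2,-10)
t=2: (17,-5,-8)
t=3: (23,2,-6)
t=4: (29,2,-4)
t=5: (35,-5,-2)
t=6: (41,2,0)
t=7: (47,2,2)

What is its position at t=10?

First: linear, +6 per step → 65 at step 10.
Second: cycles through 2, 2, -5 every 3 steps. Step 10 lands at position 1 of the cycle → 2.
Third: linear, +2 per step → 8 at step 10.

(65,2,8)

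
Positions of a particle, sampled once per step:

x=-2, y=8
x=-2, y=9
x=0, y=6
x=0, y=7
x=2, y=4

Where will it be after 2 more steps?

x=4, y=2

The moves between consecutive positions are (+0, +1), (+2, -3), (+0, +1), (+2, -3); they repeat the 2-cycle [(+0, +1), (+2, -3)].
step 5: apply (+0, +1) → x=2, y=5
step 6: apply (+2, -3) → x=4, y=2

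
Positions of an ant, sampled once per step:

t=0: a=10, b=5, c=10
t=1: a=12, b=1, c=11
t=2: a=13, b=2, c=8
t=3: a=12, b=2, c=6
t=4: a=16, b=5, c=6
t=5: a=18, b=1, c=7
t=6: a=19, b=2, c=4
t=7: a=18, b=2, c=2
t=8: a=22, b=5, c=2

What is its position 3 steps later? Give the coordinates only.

Step-to-step displacements: (+2, -4, +1), (+1, +1, -3), (-1, +0, -2), (+4, +3, +0), (+2, -4, +1), (+1, +1, -3), (-1, +0, -2), (+4, +3, +0) — a repeating cycle of length 4.
step 9: apply (+2, -4, +1) → a=24, b=1, c=3
step 10: apply (+1, +1, -3) → a=25, b=2, c=0
step 11: apply (-1, +0, -2) → a=24, b=2, c=-2

a=24, b=2, c=-2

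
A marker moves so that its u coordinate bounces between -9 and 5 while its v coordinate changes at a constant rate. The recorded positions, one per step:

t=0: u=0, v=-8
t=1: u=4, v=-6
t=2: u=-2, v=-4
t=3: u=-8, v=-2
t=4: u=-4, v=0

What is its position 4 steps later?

u=-8, v=8

The u coordinate travels 6 per step and bounces off the walls at -9 and 5.
  step 5: -4 → 2
  step 6: 2 → 2
  step 7: 2 → -4
  step 8: -4 → -8
The v coordinate changes by +2 each step: at step 8 it is 8.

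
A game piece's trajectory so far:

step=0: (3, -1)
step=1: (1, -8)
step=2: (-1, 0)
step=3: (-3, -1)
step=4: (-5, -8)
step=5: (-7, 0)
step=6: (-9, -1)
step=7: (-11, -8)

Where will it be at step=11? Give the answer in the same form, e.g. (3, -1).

The first coordinate changes by -2 each step, so at step 11 it is 3 + 11·(-2) = -19.
The second coordinate repeats the cycle [-1, -8, 0] with period 3; step 11 mod 3 = 2, giving 0.

(-19, 0)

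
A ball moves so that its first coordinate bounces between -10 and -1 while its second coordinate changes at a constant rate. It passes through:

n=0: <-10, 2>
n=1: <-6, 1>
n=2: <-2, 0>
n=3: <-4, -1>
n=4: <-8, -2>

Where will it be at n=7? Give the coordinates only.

<-2, -5>

The first coordinate travels 4 per step and bounces off the walls at -10 and -1.
  step 5: -8 → -8
  step 6: -8 → -4
  step 7: -4 → -2
The second coordinate changes by -1 each step: at step 7 it is -5.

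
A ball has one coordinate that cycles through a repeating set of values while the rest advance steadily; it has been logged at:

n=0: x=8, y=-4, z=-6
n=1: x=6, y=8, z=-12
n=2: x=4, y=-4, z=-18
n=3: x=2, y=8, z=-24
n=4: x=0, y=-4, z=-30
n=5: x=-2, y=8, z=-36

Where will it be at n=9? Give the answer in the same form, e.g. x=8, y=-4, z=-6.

X: linear, -2 per step → -10 at step 9.
Y: cycles through -4, 8 every 2 steps. Step 9 lands at position 1 of the cycle → 8.
Z: linear, -6 per step → -60 at step 9.

x=-10, y=8, z=-60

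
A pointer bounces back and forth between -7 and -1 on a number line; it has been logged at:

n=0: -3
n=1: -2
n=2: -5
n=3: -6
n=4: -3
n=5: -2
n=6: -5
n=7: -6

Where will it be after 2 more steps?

-2

The value travels 3 per step and bounces off the walls at -7 and -1.
  step 8: -6 → -3
  step 9: -3 → -2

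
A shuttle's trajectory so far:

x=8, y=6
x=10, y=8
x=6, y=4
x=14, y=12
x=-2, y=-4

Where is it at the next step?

x=30, y=28

Step-to-step displacements: (+2, +2), (-4, -4), (+8, +8), (-16, -16); each is -2× the previous.
step 5: x=-2, y=-4 + (+32, +32) → x=30, y=28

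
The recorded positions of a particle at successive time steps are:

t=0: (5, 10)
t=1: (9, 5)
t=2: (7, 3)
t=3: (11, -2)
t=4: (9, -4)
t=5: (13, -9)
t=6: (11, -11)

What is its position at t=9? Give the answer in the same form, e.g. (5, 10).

Step-to-step displacements: (+4, -5), (-2, -2), (+4, -5), (-2, -2), (+4, -5), (-2, -2) — a repeating cycle of length 2.
step 7: apply (+4, -5) → (15, -16)
step 8: apply (-2, -2) → (13, -18)
step 9: apply (+4, -5) → (17, -23)

(17, -23)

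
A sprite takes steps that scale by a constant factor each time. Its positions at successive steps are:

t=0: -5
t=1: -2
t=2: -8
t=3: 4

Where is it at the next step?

-20

The jumps are +3, -6, +12 — a geometric progression with ratio -2.
step 4: 4 − 24 → -20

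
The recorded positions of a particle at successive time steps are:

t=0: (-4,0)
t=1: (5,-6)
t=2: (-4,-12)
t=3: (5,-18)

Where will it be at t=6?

The first coordinate repeats the cycle [-4, 5] with period 2; step 6 mod 2 = 0, giving -4.
The second coordinate changes by -6 each step, so at step 6 it is 0 + 6·(-6) = -36.

(-4,-36)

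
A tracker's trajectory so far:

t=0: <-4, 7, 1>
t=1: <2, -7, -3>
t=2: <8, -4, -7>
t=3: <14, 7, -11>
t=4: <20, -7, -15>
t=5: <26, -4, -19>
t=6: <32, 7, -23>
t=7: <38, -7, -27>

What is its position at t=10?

First: linear, +6 per step → 56 at step 10.
Second: cycles through 7, -7, -4 every 3 steps. Step 10 lands at position 1 of the cycle → -7.
Third: linear, -4 per step → -39 at step 10.

<56, -7, -39>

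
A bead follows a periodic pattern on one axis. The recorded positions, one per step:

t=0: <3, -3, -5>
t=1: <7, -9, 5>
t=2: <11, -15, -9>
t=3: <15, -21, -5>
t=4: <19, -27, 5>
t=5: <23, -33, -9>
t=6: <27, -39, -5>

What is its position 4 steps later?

<43, -63, 5>

The first coordinate changes by +4 each step, so at step 10 it is 3 + 10·(4) = 43.
The second coordinate changes by -6 each step, so at step 10 it is -3 + 10·(-6) = -63.
The third coordinate repeats the cycle [-5, 5, -9] with period 3; step 10 mod 3 = 1, giving 5.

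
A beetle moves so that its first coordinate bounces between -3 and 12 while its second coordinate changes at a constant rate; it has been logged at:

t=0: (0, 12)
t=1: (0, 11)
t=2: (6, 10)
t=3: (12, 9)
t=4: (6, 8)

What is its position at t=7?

(6, 5)

The first coordinate travels 6 per step and bounces off the walls at -3 and 12.
  step 5: 6 → 0
  step 6: 0 → 0
  step 7: 0 → 6
The second coordinate changes by -1 each step: at step 7 it is 5.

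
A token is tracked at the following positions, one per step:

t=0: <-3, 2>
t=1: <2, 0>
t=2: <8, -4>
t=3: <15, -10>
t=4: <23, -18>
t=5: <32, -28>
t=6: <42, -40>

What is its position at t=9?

Taking differences between consecutive positions: <+5, -2>, <+6, -4>, <+7, -6>, <+8, -8>, <+9, -10>, <+10, -12>. These grow by <+1, -2> each step.
step 7: <42, -40> + <+11, -14> → <53, -54>
step 8: <53, -54> + <+12, -16> → <65, -70>
step 9: <65, -70> + <+13, -18> → <78, -88>

<78, -88>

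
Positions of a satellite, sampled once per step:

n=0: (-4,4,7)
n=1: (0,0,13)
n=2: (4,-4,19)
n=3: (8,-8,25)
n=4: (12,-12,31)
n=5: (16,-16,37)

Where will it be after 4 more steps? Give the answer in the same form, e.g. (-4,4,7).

(32,-32,61)

The position changes by (+4,-4,+6) every step.
step 6: (16,-16,37) + (+4,-4,+6) → (20,-20,43)
step 7: (20,-20,43) + (+4,-4,+6) → (24,-24,49)
step 8: (24,-24,49) + (+4,-4,+6) → (28,-28,55)
step 9: (28,-28,55) + (+4,-4,+6) → (32,-32,61)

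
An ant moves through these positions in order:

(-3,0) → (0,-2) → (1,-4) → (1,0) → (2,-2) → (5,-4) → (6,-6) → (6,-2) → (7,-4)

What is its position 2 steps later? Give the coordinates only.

(11,-8)

Differencing gives (+3,-2), (+1,-2), (+0,+4), (+1,-2), (+3,-2), (+1,-2), (+0,+4), (+1,-2). This is the pattern (+3,-2), (+1,-2), (+0,+4), (+1,-2) repeated.
step 9: apply (+3,-2) → (10,-6)
step 10: apply (+1,-2) → (11,-8)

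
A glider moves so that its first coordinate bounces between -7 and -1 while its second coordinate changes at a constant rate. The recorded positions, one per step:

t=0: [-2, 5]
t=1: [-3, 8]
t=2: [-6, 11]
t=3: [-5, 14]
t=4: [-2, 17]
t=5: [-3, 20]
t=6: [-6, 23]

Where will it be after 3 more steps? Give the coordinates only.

[-3, 32]

The first coordinate travels 3 per step and bounces off the walls at -7 and -1.
  step 7: -6 → -5
  step 8: -5 → -2
  step 9: -2 → -3
The second coordinate changes by +3 each step: at step 9 it is 32.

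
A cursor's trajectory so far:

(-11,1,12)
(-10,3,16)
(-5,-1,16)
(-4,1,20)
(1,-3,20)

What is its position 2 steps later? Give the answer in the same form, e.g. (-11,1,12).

Differencing gives (+1,+2,+4), (+5,-4,+0), (+1,+2,+4), (+5,-4,+0). This is the pattern (+1,+2,+4), (+5,-4,+0) repeated.
step 5: apply (+1,+2,+4) → (2,-1,24)
step 6: apply (+5,-4,+0) → (7,-5,24)

(7,-5,24)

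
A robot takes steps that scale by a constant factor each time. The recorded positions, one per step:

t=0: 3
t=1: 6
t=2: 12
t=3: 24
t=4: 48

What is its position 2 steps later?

192

Step-to-step displacements: +3, +6, +12, +24; each is 2× the previous.
step 5: 48 + 48 → 96
step 6: 96 + 96 → 192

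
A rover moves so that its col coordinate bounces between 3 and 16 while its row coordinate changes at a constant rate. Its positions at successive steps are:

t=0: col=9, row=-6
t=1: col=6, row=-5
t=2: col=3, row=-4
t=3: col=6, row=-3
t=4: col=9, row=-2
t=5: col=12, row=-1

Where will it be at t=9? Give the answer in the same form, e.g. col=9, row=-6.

col=8, row=3

The col coordinate travels 3 per step and bounces off the walls at 3 and 16.
  step 6: 12 → 15
  step 7: 15 → 14
  step 8: 14 → 11
  step 9: 11 → 8
The row coordinate changes by +1 each step: at step 9 it is 3.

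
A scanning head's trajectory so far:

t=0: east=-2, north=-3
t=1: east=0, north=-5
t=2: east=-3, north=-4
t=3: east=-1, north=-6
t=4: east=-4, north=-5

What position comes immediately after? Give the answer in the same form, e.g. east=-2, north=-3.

east=-2, north=-7

The moves between consecutive positions are (+2, -2), (-3, +1), (+2, -2), (-3, +1); they repeat the 2-cycle [(+2, -2), (-3, +1)].
step 5: apply (+2, -2) → east=-2, north=-7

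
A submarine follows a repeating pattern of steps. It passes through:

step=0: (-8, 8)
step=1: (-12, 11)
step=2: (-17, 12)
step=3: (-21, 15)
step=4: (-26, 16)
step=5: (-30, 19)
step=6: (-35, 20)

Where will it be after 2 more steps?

(-44, 24)

The moves between consecutive positions are (-4, +3), (-5, +1), (-4, +3), (-5, +1), (-4, +3), (-5, +1); they repeat the 2-cycle [(-4, +3), (-5, +1)].
step 7: apply (-4, +3) → (-39, 23)
step 8: apply (-5, +1) → (-44, 24)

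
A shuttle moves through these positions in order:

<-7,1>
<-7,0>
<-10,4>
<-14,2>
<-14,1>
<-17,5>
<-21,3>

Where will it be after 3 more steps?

The moves between consecutive positions are <+0,-1>, <-3,+4>, <-4,-2>, <+0,-1>, <-3,+4>, <-4,-2>; they repeat the 3-cycle [<+0,-1>, <-3,+4>, <-4,-2>].
step 7: apply <+0,-1> → <-21,2>
step 8: apply <-3,+4> → <-24,6>
step 9: apply <-4,-2> → <-28,4>

<-28,4>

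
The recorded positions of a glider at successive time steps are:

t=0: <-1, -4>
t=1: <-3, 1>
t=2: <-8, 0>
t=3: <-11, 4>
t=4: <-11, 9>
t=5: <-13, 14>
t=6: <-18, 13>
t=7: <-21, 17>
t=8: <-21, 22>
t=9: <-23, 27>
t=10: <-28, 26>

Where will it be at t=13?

<-33, 40>

Step-to-step displacements: <-2, +5>, <-5, -1>, <-3, +4>, <+0, +5>, <-2, +5>, <-5, -1>, <-3, +4>, <+0, +5>, <-2, +5>, <-5, -1> — a repeating cycle of length 4.
step 11: apply <-3, +4> → <-31, 30>
step 12: apply <+0, +5> → <-31, 35>
step 13: apply <-2, +5> → <-33, 40>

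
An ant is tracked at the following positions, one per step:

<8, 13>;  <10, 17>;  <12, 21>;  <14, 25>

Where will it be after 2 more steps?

Each step adds <+2, +4> to the position.
step 4: <14, 25> + <+2, +4> → <16, 29>
step 5: <16, 29> + <+2, +4> → <18, 33>

<18, 33>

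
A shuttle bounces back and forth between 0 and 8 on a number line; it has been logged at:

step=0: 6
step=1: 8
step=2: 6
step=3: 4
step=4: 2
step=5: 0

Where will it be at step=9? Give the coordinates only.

8

The value reflects between 0 and 8, moving 2 per step.
  step 6: 0 → 2
  step 7: 2 → 4
  step 8: 4 → 6
  step 9: 6 → 8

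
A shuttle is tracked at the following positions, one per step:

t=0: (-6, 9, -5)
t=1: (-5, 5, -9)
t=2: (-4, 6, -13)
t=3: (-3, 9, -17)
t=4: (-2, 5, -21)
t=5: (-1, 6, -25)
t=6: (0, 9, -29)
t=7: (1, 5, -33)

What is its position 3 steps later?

First: linear, +1 per step → 4 at step 10.
Second: cycles through 9, 5, 6 every 3 steps. Step 10 lands at position 1 of the cycle → 5.
Third: linear, -4 per step → -45 at step 10.

(4, 5, -45)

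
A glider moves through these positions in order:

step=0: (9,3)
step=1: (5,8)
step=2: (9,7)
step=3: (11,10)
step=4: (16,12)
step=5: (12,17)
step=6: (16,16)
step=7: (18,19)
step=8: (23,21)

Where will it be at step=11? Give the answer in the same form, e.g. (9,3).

The moves between consecutive positions are (-4,+5), (+4,-1), (+2,+3), (+5,+2), (-4,+5), (+4,-1), (+2,+3), (+5,+2); they repeat the 4-cycle [(-4,+5), (+4,-1), (+2,+3), (+5,+2)].
step 9: apply (-4,+5) → (19,26)
step 10: apply (+4,-1) → (23,25)
step 11: apply (+2,+3) → (25,28)

(25,28)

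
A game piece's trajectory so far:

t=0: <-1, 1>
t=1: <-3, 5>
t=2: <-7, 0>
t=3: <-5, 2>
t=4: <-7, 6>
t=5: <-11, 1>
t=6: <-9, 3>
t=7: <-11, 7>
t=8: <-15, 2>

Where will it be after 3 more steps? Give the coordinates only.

<-19, 3>

The moves between consecutive positions are <-2, +4>, <-4, -5>, <+2, +2>, <-2, +4>, <-4, -5>, <+2, +2>, <-2, +4>, <-4, -5>; they repeat the 3-cycle [<-2, +4>, <-4, -5>, <+2, +2>].
step 9: apply <+2, +2> → <-13, 4>
step 10: apply <-2, +4> → <-15, 8>
step 11: apply <-4, -5> → <-19, 3>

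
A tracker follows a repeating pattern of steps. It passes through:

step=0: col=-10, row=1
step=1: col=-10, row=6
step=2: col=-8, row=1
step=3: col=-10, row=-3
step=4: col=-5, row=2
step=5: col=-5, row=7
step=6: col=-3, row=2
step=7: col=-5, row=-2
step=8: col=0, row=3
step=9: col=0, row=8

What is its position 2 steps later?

The moves between consecutive positions are (+0, +5), (+2, -5), (-2, -4), (+5, +5), (+0, +5), (+2, -5), (-2, -4), (+5, +5), (+0, +5); they repeat the 4-cycle [(+0, +5), (+2, -5), (-2, -4), (+5, +5)].
step 10: apply (+2, -5) → col=2, row=3
step 11: apply (-2, -4) → col=0, row=-1

col=0, row=-1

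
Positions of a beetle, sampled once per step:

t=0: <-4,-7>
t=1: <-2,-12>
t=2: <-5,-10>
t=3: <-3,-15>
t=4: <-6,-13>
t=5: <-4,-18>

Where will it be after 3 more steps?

<-8,-19>

Step-to-step displacements: <+2,-5>, <-3,+2>, <+2,-5>, <-3,+2>, <+2,-5> — a repeating cycle of length 2.
step 6: apply <-3,+2> → <-7,-16>
step 7: apply <+2,-5> → <-5,-21>
step 8: apply <-3,+2> → <-8,-19>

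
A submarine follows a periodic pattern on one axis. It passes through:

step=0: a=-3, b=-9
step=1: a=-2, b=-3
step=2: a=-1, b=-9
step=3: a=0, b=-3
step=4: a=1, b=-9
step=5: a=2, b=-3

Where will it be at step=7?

The a coordinate changes by +1 each step, so at step 7 it is -3 + 7·(1) = 4.
The b coordinate repeats the cycle [-9, -3] with period 2; step 7 mod 2 = 1, giving -3.

a=4, b=-3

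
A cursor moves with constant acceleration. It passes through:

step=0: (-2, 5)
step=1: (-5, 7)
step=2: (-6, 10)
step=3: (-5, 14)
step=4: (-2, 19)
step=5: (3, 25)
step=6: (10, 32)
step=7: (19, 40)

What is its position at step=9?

(43, 59)

First differences are (-3, +2), (-1, +3), (+1, +4), (+3, +5), (+5, +6), (+7, +7), (+9, +8); their common second difference is (+2, +1) (constant acceleration).
step 8: (19, 40) + (+11, +9) → (30, 49)
step 9: (30, 49) + (+13, +10) → (43, 59)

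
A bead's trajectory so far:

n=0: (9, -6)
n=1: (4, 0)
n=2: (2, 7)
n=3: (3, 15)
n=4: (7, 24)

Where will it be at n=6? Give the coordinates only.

(24, 45)

Successive displacements: (-5, +6), (-2, +7), (+1, +8), (+4, +9) — each changes by (+3, +1).
step 5: (7, 24) + (+7, +10) → (14, 34)
step 6: (14, 34) + (+10, +11) → (24, 45)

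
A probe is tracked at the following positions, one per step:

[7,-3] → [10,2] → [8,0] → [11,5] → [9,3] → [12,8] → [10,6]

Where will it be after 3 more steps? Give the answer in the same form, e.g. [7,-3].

[14,14]

Differencing gives [+3,+5], [-2,-2], [+3,+5], [-2,-2], [+3,+5], [-2,-2]. This is the pattern [+3,+5], [-2,-2] repeated.
step 7: apply [+3,+5] → [13,11]
step 8: apply [-2,-2] → [11,9]
step 9: apply [+3,+5] → [14,14]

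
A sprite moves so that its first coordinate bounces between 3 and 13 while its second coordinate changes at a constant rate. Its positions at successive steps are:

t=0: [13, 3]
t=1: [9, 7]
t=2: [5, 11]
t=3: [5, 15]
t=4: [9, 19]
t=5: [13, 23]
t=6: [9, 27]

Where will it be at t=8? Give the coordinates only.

[5, 35]

The first coordinate travels 4 per step and bounces off the walls at 3 and 13.
  step 7: 9 → 5
  step 8: 5 → 5
The second coordinate changes by +4 each step: at step 8 it is 35.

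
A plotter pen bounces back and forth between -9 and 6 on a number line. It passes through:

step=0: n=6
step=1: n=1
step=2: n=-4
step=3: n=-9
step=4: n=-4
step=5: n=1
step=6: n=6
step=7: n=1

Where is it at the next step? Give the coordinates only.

n=-4

The value reflects between -9 and 6, moving 5 per step.
  step 8: 1 → -4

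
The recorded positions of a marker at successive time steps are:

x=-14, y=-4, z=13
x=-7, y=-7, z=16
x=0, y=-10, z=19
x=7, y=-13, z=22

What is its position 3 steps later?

x=28, y=-22, z=31

The position changes by (+7,-3,+3) every step.
step 4: x=7, y=-13, z=22 + (+7,-3,+3) → x=14, y=-16, z=25
step 5: x=14, y=-16, z=25 + (+7,-3,+3) → x=21, y=-19, z=28
step 6: x=21, y=-19, z=28 + (+7,-3,+3) → x=28, y=-22, z=31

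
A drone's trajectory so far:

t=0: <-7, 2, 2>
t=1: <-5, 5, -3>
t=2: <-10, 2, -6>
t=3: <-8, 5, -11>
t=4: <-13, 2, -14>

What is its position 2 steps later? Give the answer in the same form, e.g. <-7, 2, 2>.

<-16, 2, -22>

Step-to-step displacements: <+2, +3, -5>, <-5, -3, -3>, <+2, +3, -5>, <-5, -3, -3> — a repeating cycle of length 2.
step 5: apply <+2, +3, -5> → <-11, 5, -19>
step 6: apply <-5, -3, -3> → <-16, 2, -22>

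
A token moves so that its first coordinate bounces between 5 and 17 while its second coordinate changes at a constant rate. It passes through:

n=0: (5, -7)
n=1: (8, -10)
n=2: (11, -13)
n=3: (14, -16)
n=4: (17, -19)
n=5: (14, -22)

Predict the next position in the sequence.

(11, -25)

The first coordinate reflects between 5 and 17, moving 3 per step.
  step 6: 14 → 11
The second coordinate changes by -3 each step: at step 6 it is -25.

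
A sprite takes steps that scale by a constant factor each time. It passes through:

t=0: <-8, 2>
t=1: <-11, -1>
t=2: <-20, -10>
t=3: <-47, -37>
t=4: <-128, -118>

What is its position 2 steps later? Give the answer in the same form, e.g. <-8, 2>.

<-1100, -1090>

The jumps are <-3, -3>, <-9, -9>, <-27, -27>, <-81, -81> — a geometric progression with ratio 3.
step 5: <-128, -118> + <-243, -243> → <-371, -361>
step 6: <-371, -361> + <-729, -729> → <-1100, -1090>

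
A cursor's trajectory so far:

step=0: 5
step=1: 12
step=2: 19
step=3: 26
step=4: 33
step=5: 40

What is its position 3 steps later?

61

Constant displacement of +7 per step.
step 6: 40 + 7 → 47
step 7: 47 + 7 → 54
step 8: 54 + 7 → 61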